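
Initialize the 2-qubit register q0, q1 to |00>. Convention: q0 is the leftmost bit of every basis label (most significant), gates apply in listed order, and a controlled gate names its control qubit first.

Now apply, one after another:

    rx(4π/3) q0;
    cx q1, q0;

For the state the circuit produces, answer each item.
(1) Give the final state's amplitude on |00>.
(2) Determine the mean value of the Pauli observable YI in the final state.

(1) The final state's coefficient on |00> equals -1/2.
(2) In the final state, YI has expectation sqrt(3)/2.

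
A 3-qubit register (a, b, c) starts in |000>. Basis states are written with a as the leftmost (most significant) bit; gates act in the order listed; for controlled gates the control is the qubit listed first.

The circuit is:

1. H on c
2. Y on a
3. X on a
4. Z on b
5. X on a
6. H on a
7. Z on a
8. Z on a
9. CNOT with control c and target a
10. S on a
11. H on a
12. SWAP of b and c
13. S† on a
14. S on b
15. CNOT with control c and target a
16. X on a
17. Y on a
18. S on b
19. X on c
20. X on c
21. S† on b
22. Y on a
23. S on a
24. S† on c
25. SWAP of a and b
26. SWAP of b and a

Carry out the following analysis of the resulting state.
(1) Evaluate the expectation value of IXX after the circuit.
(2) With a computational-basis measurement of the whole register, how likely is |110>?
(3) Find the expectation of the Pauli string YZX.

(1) In the final state, IXX has expectation 0.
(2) The probability of measuring |110> is 1/4.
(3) In the final state, YZX has expectation 0.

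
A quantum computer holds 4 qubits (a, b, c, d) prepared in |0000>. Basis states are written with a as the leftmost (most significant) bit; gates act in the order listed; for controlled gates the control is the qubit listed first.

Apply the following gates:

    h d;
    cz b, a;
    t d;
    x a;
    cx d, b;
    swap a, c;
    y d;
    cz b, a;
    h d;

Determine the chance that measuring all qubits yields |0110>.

The probability of measuring |0110> is 1/4.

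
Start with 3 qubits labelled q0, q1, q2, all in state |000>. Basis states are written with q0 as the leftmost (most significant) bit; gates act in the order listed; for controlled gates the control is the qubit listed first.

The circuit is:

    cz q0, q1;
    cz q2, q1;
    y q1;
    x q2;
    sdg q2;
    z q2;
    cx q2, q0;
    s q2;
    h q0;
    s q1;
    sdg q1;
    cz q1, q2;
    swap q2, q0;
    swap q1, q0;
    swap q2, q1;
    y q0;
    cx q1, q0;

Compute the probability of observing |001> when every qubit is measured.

A full measurement returns |001> with probability 1/2.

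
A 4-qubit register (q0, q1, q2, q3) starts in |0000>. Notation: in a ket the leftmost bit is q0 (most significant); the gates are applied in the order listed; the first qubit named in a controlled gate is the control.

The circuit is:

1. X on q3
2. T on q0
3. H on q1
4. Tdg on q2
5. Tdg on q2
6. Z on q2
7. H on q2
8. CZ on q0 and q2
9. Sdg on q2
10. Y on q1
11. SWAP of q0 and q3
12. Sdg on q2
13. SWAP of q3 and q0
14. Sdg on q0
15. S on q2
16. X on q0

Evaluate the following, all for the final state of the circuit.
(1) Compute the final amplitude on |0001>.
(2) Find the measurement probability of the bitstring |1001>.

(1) The final state's coefficient on |0001> equals 0.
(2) The probability of measuring |1001> is 1/4.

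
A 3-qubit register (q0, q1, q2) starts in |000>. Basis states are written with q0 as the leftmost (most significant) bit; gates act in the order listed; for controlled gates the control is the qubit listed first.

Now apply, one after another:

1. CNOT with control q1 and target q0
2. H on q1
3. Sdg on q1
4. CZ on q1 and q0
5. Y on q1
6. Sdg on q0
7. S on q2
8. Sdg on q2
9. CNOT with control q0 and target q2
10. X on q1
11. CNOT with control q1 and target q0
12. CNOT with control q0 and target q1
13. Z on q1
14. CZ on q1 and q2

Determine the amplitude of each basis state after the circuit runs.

After the circuit, the state carries amplitude sqrt(2)*I/2 on |000>, -sqrt(2)/2 on |100>, and 0 on every other basis state.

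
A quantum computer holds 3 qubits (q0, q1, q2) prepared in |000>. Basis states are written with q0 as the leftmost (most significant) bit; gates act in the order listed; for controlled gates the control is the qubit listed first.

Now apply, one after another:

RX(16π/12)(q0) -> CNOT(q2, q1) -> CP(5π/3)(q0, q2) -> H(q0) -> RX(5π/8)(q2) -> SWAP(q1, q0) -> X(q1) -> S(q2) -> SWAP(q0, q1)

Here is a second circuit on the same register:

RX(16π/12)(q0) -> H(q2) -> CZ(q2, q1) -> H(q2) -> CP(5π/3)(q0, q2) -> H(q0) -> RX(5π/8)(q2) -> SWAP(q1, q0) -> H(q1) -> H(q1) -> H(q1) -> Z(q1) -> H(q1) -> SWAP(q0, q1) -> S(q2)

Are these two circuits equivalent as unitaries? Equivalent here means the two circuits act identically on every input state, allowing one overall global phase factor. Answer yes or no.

No: there is an input state on which the two circuits produce genuinely different outputs (not merely differing by a phase).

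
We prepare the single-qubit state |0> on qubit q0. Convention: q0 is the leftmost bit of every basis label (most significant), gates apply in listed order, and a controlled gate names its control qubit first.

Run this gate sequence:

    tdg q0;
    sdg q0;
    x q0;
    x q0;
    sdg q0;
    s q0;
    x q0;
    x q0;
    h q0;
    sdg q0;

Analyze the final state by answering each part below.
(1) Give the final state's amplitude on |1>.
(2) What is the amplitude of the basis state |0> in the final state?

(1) The final state's coefficient on |1> equals -sqrt(2)*I/2. Key observation: the block from step 3 through step 8 cancels to the identity and can be dropped.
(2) The final state's coefficient on |0> equals sqrt(2)/2.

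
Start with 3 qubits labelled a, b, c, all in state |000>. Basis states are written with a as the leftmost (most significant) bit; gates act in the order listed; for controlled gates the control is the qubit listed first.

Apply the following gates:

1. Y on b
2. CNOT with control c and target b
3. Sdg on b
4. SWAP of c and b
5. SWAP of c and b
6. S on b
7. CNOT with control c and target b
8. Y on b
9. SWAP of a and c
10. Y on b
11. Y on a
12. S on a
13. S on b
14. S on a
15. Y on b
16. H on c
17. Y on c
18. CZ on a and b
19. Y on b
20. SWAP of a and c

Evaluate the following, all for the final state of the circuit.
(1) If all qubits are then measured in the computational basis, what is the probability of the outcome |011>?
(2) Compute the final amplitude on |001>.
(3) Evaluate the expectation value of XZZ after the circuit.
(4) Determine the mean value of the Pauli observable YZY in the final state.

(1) The probability of measuring |011> is 1/2. Key observation: steps 1-8 multiply out to the identity, so the circuit reduces to the remaining gates.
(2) The amplitude on |001> is 0.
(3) In the final state, XZZ has expectation -1.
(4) The expectation value of YZY is 0.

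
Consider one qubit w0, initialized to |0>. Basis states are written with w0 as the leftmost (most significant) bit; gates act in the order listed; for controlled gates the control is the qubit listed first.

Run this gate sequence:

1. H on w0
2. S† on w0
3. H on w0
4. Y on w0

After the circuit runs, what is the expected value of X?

The expectation value of X is 0.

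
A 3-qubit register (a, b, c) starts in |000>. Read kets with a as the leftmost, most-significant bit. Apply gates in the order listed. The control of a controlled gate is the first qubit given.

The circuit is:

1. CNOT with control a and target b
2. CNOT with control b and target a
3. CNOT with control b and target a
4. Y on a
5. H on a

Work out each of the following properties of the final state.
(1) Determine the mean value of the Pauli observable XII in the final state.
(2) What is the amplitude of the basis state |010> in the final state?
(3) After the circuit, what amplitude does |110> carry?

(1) The expectation value of XII is -1. Key observation: steps 2-3 multiply out to the identity, so the circuit reduces to the remaining gates.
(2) |010> carries amplitude 0 in the final state.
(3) The final state's coefficient on |110> equals 0.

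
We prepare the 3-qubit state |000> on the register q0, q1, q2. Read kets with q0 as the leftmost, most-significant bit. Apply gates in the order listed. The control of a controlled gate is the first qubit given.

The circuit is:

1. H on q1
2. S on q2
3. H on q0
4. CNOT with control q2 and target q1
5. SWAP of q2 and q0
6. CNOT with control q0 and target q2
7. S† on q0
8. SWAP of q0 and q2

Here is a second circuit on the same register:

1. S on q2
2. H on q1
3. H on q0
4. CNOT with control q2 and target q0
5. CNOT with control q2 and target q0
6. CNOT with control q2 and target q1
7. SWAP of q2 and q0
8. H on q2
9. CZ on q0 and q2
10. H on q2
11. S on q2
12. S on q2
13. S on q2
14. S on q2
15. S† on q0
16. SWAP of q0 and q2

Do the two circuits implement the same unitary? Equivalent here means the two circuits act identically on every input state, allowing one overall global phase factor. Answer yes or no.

Yes: on every input state the two circuits agree up to one overall phase factor.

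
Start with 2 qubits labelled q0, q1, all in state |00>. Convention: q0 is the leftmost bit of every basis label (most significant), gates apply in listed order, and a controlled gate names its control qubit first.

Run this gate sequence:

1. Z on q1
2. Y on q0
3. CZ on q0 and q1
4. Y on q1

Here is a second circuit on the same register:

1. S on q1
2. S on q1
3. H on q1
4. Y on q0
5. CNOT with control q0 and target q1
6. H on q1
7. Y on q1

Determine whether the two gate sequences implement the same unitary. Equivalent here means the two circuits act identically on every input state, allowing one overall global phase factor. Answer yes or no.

Yes, they are equivalent — the unitaries differ by at most a global phase.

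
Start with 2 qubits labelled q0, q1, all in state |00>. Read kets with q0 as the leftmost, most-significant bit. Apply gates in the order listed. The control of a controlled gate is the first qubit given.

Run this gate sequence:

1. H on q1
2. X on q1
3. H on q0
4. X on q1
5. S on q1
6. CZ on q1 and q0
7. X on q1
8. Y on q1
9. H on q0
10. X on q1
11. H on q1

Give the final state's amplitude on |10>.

|10> carries amplitude -1/2 in the final state.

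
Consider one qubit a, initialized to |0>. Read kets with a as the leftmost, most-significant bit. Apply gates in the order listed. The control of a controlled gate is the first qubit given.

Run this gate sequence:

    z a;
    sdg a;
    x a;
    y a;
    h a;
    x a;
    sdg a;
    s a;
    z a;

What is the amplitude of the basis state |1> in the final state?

The final state's coefficient on |1> equals sqrt(2)*I/2.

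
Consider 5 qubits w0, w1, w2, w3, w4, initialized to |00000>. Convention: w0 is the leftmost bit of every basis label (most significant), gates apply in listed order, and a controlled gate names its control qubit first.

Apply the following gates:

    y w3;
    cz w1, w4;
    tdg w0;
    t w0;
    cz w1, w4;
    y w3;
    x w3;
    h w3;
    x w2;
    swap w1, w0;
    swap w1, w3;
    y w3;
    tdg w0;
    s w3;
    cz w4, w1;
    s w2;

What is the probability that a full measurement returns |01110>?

The probability of measuring |01110> is 1/2. Key observation: gates 1-6 undo each other exactly, leaving only the rest of the circuit to track.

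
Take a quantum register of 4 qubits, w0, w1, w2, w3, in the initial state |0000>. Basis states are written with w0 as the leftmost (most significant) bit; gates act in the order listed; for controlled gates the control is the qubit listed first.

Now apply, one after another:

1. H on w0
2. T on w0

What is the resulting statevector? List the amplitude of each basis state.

After the circuit, the state carries amplitude sqrt(2)/2 on |0000>, sqrt(2)*exp(I*pi/4)/2 on |1000>, and 0 on every other basis state.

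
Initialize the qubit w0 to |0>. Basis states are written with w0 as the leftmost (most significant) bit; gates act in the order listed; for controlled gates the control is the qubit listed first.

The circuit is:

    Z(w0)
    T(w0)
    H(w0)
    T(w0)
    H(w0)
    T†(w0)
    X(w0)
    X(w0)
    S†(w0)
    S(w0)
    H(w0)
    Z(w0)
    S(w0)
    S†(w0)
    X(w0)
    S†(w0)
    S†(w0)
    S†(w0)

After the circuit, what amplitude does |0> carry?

|0> carries amplitude sqrt(2)*(-2 - exp(I*pi/4) - exp(3*I*pi/4))/4 in the final state.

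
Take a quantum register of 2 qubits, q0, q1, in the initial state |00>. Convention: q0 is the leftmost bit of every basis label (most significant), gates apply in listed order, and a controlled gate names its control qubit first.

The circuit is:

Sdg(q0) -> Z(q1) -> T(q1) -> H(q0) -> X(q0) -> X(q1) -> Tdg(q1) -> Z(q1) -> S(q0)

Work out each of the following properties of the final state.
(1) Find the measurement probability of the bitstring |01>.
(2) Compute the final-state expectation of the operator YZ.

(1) The probability of measuring |01> is 1/2.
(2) In the final state, YZ has expectation -1.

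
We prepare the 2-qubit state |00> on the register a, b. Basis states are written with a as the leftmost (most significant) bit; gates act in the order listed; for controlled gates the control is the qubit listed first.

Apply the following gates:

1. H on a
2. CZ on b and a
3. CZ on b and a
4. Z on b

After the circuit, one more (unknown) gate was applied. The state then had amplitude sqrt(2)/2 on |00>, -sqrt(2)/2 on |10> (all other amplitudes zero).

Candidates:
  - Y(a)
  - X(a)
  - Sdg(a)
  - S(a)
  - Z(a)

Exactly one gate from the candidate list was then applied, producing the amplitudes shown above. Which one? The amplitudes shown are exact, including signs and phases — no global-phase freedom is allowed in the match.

The applied gate was Z(a).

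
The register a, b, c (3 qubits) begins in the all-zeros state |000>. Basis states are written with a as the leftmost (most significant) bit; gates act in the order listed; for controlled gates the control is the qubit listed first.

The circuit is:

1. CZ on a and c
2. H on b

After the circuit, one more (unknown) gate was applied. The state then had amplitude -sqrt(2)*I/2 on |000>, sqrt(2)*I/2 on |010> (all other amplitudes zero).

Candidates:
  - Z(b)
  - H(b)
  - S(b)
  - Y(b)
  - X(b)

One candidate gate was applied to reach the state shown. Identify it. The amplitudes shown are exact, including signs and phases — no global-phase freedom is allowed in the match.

The unique candidate consistent with the amplitudes is Y(b).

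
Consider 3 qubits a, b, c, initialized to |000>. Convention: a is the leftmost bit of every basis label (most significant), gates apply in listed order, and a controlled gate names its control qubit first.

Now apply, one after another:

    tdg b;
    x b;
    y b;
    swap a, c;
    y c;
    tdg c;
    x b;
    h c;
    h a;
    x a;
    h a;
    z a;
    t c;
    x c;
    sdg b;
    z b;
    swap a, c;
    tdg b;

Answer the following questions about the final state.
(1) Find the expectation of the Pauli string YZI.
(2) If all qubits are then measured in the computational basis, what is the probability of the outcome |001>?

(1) The observable YZI averages to -sqrt(2)/2. Key observation: steps 9-12 multiply out to the identity, so the circuit reduces to the remaining gates.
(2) The probability of measuring |001> is 0.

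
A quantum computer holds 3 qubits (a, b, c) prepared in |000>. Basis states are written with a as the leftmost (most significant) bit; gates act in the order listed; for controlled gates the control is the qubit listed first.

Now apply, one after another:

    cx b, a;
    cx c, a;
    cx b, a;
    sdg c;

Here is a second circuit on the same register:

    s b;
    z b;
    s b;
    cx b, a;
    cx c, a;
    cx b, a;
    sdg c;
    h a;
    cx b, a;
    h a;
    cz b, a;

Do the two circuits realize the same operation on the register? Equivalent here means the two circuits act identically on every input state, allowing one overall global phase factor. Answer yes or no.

Yes — the two circuits implement the same unitary up to a global phase.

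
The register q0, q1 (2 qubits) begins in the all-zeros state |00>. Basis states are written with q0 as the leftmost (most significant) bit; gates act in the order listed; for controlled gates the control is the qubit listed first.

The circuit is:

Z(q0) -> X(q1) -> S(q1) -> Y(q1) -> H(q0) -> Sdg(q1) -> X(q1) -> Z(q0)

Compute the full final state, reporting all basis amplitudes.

The resulting statevector has amplitude 0 on |00>, sqrt(2)/2 on |01>, 0 on |10>, -sqrt(2)/2 on |11>.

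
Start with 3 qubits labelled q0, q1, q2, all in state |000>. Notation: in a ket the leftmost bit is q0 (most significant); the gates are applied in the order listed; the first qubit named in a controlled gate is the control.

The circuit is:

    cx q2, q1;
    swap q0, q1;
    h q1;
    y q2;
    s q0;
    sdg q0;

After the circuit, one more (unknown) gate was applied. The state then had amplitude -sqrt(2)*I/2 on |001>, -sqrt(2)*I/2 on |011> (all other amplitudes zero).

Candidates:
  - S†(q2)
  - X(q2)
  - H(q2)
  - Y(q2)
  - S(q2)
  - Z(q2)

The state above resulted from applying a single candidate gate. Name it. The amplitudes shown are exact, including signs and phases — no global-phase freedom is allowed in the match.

The unique candidate consistent with the amplitudes is Z(q2). Key observation: steps 5-6 multiply out to the identity, so the circuit reduces to the remaining gates.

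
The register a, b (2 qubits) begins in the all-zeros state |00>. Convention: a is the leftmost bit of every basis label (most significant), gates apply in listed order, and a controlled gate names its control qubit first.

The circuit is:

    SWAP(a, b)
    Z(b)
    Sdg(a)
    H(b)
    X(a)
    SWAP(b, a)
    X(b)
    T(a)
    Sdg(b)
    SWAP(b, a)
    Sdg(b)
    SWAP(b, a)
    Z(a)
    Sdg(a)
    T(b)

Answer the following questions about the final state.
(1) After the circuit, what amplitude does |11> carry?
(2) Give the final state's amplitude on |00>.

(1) |11> carries amplitude 0 in the final state.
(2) |00> carries amplitude sqrt(2)/2 in the final state.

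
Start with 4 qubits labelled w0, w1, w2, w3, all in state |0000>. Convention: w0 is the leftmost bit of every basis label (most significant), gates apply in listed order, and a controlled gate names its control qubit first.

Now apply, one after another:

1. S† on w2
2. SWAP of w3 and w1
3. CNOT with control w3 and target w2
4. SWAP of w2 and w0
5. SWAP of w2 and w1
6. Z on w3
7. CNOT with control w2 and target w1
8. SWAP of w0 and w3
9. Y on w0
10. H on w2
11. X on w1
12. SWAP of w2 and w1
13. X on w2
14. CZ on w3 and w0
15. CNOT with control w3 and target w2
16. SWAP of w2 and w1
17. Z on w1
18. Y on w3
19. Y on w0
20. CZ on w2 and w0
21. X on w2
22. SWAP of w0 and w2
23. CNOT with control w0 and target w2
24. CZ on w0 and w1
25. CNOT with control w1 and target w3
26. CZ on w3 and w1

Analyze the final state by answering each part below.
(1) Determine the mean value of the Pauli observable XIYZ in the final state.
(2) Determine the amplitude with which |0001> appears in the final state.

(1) The expectation value of XIYZ is 0.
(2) |0001> carries amplitude sqrt(2)*I/2 in the final state.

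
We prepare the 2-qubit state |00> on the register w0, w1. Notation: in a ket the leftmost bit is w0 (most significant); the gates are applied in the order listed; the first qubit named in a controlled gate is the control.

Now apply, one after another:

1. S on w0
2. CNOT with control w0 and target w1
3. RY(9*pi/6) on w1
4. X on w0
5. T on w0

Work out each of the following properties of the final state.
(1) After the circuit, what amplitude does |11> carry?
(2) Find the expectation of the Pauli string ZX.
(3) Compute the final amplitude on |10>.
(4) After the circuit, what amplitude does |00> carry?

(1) |11> carries amplitude sqrt(2)*exp(I*pi/4)/2 in the final state.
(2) In the final state, ZX has expectation 1.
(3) |10> carries amplitude -sqrt(2)*exp(I*pi/4)/2 in the final state.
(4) The final state's coefficient on |00> equals 0.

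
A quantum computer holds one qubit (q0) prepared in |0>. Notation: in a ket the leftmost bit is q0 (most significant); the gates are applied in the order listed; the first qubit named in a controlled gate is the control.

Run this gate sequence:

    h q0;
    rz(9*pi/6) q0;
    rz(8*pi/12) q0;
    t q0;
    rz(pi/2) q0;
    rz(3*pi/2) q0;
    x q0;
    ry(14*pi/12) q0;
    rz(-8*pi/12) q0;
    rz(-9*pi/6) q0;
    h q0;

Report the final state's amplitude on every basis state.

After the circuit, the state carries amplitude ((-sqrt(6) - sqrt(2) - sqrt(2)*exp(5*I*pi/6) + sqrt(6)*exp(5*I*pi/6))*exp(I*pi/3) + (-sqrt(6) + sqrt(2))*exp(3*I*pi/4) + (sqrt(2) + sqrt(6))*exp(7*I*pi/12))*exp(2*I*pi/3)/8 on |0>, sqrt(2)/8 + sqrt(6)/8 - sqrt(2)*exp(5*I*pi/12)/8 - sqrt(2)*exp(5*I*pi/6)/8 + sqrt(2)*exp(I*pi/4)/8 + sqrt(6)*exp(5*I*pi/6)/8 + sqrt(6)*exp(I*pi/4)/8 + sqrt(6)*exp(5*I*pi/12)/8 on |1>.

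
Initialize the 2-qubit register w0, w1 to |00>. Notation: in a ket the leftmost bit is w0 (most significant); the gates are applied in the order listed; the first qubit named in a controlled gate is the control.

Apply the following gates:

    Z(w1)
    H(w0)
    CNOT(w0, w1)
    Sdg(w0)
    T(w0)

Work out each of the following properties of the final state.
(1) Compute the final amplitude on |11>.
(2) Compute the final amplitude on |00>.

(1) |11> carries amplitude -sqrt(2)*exp(3*I*pi/4)/2 in the final state.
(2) The amplitude on |00> is sqrt(2)/2.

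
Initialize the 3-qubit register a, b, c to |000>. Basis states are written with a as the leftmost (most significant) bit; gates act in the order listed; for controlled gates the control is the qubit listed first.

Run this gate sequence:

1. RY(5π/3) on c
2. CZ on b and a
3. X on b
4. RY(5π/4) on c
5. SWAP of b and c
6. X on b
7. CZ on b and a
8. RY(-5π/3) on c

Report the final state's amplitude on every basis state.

The resulting statevector has amplitude -sqrt(3*sqrt(2) + 6)/8 - sqrt(2 - sqrt(2))/8 on |000>, sqrt(6 - 3*sqrt(2))/8 + 3*sqrt(sqrt(2) + 2)/8 on |001>, -sqrt(sqrt(2) + 2)/8 + sqrt(6 - 3*sqrt(2))/8 on |010>, -3*sqrt(2 - sqrt(2))/8 + sqrt(3*sqrt(2) + 6)/8 on |011>, 0 on |100>, 0 on |101>, 0 on |110>, 0 on |111>.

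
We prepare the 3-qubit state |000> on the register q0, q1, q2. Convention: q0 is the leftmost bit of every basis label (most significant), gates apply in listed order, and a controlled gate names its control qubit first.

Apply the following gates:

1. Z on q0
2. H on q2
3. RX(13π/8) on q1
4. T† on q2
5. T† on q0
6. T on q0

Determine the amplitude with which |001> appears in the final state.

The final state's coefficient on |001> equals sqrt(2)*exp(3*I*pi/4)*cos(3*pi/16)/2.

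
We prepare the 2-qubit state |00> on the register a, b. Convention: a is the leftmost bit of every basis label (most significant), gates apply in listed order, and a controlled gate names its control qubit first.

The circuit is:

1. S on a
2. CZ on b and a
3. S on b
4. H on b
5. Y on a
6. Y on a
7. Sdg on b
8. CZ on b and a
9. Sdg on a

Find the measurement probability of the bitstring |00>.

A full measurement returns |00> with probability 1/2.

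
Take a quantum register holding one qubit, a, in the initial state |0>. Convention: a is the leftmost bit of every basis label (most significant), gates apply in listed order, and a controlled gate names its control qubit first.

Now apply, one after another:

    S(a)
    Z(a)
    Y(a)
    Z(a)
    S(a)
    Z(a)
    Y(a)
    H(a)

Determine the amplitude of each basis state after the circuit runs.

The resulting statevector has amplitude sqrt(2)*I/2 on |0>, sqrt(2)*I/2 on |1>.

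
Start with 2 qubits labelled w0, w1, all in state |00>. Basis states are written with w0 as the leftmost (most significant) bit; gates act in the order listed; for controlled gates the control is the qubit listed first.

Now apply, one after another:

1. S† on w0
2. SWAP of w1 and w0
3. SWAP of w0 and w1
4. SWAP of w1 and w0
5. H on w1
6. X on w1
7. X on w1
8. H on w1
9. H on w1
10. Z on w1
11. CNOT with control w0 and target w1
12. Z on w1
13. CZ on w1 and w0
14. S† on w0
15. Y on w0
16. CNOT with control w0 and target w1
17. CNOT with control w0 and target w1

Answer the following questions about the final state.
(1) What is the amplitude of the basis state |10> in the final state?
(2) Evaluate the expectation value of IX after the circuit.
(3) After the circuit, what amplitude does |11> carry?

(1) The final state's coefficient on |10> equals sqrt(2)*I/2. Key observation: steps 5-8 multiply out to the identity, so the circuit reduces to the remaining gates.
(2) In the final state, IX has expectation 1.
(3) |11> carries amplitude sqrt(2)*I/2 in the final state.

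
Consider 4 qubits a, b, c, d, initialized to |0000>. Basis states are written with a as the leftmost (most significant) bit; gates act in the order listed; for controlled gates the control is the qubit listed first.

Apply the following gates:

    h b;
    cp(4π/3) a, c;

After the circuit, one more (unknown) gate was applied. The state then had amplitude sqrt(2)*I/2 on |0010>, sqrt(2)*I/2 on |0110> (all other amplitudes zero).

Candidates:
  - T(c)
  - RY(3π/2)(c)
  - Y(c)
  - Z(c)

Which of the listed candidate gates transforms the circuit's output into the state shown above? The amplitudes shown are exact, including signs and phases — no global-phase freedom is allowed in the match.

It was Y(c) that produced the state shown.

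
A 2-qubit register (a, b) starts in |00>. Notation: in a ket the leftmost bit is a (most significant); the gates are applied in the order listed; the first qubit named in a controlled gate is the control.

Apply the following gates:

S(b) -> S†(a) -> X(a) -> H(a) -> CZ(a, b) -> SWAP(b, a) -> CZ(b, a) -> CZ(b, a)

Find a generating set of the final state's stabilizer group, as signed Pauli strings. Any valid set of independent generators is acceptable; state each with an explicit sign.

The stabilizer group can be generated by -IX, +ZI, among other valid generating sets.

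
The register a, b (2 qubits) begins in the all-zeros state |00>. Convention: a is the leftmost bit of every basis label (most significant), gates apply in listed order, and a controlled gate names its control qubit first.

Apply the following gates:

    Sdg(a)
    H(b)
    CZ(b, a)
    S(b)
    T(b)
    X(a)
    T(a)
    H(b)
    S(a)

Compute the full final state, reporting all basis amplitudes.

After the circuit, the state carries amplitude 0 on |00>, 0 on |01>, -I/2 + exp(3*I*pi/4)/2 on |10>, exp(3*I*pi/4)/2 + I/2 on |11>.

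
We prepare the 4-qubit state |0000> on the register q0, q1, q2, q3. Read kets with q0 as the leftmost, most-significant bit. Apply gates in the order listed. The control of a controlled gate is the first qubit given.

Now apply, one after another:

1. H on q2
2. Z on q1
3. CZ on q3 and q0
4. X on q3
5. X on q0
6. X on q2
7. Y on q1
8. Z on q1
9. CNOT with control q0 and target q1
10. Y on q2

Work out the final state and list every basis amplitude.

The final amplitudes are -sqrt(2)/2 on |1001>, sqrt(2)/2 on |1011>, and 0 on every other basis state.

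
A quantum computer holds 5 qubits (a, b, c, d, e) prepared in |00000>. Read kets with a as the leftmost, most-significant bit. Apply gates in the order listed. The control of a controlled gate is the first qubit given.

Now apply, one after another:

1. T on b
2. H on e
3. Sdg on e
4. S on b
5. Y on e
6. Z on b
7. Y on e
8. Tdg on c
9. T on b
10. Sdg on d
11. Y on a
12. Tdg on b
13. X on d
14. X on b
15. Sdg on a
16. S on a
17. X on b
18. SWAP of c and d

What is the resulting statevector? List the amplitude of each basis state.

After the circuit, the state carries amplitude sqrt(2)*I/2 on |10100>, sqrt(2)/2 on |10101>, and 0 on every other basis state. Key observation: gates 14-17 undo each other exactly, leaving only the rest of the circuit to track.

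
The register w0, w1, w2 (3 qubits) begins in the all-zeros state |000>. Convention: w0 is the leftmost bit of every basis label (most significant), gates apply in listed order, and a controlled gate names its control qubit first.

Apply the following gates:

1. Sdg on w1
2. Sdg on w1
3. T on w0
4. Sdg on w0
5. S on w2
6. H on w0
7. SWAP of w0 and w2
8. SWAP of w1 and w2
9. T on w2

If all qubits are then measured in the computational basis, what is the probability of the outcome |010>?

The probability of measuring |010> is 1/2.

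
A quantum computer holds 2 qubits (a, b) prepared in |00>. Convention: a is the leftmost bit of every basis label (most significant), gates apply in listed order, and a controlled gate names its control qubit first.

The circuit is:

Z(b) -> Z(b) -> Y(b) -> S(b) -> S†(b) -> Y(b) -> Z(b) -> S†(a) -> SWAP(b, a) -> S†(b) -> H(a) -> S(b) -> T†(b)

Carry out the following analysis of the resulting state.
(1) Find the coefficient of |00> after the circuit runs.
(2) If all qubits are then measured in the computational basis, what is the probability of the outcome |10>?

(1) The final state's coefficient on |00> equals sqrt(2)/2. Key observation: gates 2-7 undo each other exactly, leaving only the rest of the circuit to track.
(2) The probability of measuring |10> is 1/2.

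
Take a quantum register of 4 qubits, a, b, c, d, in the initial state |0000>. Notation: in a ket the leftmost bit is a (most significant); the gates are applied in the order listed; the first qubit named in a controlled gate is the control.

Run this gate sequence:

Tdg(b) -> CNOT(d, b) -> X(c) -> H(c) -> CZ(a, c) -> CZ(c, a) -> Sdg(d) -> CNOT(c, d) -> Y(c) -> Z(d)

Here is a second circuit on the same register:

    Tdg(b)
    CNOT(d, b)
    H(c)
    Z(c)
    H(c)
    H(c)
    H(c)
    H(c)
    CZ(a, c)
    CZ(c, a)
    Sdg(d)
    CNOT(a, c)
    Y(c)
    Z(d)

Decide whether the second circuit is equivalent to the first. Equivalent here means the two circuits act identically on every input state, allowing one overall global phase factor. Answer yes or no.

No: there is an input state on which the two circuits produce genuinely different outputs (not merely differing by a phase).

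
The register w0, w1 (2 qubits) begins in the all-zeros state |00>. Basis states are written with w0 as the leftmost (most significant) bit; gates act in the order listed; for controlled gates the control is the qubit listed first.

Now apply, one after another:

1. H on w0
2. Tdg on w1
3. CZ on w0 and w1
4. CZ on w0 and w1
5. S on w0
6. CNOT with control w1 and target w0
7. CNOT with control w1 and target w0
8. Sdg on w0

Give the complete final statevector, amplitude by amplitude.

After the circuit, the state carries amplitude sqrt(2)/2 on |00>, 0 on |01>, sqrt(2)/2 on |10>, 0 on |11>.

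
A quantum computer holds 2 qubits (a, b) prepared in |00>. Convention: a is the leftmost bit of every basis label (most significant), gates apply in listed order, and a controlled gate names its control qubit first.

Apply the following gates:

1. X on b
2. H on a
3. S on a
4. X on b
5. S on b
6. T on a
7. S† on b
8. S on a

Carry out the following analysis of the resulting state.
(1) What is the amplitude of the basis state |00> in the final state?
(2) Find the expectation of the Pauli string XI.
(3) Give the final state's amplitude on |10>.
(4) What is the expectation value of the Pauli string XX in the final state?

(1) The amplitude on |00> is sqrt(2)/2.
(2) In the final state, XI has expectation -sqrt(2)/2.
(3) The final state's coefficient on |10> equals -sqrt(2)*exp(I*pi/4)/2.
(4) The observable XX averages to 0.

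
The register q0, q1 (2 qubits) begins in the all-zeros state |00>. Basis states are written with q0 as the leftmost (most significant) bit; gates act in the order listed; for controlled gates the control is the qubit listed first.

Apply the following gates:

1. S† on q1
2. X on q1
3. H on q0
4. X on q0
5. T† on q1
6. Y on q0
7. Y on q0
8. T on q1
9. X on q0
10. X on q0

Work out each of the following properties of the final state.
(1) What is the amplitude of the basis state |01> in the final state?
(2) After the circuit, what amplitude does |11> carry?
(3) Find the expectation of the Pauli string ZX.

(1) The amplitude on |01> is sqrt(2)/2.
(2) The amplitude on |11> is sqrt(2)/2.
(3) In the final state, ZX has expectation 0.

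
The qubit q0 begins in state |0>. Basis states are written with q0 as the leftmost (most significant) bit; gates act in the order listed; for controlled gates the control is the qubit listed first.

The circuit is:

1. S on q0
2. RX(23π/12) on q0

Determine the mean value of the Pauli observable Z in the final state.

The observable Z averages to sqrt(2)/4 + sqrt(6)/4.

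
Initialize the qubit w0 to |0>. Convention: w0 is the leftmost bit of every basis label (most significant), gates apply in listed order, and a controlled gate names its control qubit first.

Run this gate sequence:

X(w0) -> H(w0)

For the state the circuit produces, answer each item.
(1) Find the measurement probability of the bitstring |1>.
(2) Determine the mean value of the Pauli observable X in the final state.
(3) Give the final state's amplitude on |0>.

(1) The probability of measuring |1> is 1/2.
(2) The observable X averages to -1.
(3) The amplitude on |0> is sqrt(2)/2.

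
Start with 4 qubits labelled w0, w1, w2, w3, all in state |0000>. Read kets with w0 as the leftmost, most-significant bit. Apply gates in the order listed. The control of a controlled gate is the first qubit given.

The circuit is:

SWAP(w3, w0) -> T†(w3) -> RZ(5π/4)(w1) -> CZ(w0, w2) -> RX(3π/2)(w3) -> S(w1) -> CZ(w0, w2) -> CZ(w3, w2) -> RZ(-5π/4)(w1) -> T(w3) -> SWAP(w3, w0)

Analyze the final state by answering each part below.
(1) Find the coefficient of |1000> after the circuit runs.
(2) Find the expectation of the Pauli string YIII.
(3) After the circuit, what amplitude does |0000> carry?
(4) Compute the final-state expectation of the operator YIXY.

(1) The amplitude on |1000> is -sqrt(2)*exp(3*I*pi/4)/2.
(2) The expectation value of YIII is sqrt(2)/2.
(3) The final state's coefficient on |0000> equals -sqrt(2)/2.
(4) The observable YIXY averages to 0.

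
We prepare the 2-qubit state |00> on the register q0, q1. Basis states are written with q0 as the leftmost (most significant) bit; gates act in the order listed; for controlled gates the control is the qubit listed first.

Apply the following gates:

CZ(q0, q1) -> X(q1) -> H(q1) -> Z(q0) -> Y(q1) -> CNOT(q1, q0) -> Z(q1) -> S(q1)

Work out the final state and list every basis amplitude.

The resulting statevector has amplitude sqrt(2)*I/2 on |00>, 0 on |01>, 0 on |10>, sqrt(2)/2 on |11>.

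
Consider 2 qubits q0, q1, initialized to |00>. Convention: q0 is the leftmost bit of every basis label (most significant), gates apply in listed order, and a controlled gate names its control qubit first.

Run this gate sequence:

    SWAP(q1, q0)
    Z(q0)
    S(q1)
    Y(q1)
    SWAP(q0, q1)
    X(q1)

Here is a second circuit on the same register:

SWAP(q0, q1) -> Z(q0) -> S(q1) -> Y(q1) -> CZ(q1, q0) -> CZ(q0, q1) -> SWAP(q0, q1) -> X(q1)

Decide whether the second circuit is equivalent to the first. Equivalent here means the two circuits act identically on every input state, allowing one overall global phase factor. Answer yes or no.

Yes — the two circuits implement the same unitary up to a global phase.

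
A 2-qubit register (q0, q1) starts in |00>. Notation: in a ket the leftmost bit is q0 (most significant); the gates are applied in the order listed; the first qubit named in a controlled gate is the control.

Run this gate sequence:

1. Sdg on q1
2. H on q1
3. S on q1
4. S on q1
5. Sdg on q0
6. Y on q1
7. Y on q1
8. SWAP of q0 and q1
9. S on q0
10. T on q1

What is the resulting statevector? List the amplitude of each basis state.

The resulting statevector has amplitude sqrt(2)/2 on |00>, 0 on |01>, -sqrt(2)*I/2 on |10>, 0 on |11>.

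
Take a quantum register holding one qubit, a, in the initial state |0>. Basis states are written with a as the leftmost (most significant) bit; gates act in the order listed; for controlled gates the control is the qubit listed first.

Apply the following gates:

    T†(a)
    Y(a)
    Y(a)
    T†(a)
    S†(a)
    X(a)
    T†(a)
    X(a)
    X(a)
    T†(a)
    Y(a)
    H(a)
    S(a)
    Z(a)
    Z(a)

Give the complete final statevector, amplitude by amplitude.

The final amplitudes are -sqrt(2)/2 on |0>, -sqrt(2)*I/2 on |1>.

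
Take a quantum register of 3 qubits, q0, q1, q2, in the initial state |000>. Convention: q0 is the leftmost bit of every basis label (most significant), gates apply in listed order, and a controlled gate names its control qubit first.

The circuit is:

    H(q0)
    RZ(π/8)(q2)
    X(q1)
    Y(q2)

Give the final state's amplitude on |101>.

The amplitude on |101> is 0.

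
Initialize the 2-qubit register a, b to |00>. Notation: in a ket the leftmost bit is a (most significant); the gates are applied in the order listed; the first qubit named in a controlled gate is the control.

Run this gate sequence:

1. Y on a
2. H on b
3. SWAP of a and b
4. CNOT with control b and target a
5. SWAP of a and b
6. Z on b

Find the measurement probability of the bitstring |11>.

The probability of measuring |11> is 1/2.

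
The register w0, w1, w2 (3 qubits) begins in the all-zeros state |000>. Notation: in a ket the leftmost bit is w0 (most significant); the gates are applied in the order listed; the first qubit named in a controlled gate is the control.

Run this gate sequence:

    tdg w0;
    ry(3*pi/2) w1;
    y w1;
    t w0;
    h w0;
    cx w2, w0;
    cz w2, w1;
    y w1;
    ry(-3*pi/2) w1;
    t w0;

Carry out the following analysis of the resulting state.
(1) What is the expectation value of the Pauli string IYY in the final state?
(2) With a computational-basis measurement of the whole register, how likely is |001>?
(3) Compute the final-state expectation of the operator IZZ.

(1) In the final state, IYY has expectation 0.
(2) Outcome |001> occurs with probability 0.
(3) The observable IZZ averages to 1.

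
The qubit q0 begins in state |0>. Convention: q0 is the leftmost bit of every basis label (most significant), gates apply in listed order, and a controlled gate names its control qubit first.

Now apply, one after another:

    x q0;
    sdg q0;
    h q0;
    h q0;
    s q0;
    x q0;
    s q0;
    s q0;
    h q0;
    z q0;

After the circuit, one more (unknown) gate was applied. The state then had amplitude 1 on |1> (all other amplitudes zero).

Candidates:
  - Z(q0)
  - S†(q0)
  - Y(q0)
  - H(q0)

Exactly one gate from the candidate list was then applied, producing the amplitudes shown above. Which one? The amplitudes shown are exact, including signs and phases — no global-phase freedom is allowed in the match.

The applied gate was H(q0).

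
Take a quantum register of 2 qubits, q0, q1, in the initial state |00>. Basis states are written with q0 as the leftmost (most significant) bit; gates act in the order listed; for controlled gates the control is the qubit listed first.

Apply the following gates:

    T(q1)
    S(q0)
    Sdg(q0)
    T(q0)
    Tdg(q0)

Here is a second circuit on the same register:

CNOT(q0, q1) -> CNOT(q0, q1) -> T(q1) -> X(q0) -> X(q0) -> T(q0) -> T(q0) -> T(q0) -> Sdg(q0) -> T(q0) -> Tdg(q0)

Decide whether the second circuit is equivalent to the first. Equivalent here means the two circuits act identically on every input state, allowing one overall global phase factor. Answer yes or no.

No, they are not equivalent — no single phase factor reconciles the two unitaries.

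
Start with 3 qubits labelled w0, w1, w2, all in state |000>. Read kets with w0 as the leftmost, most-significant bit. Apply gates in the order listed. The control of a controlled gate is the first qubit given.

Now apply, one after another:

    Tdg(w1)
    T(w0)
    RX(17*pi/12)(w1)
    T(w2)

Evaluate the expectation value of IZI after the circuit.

The expectation value of IZI is -sqrt(6)/4 + sqrt(2)/4.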